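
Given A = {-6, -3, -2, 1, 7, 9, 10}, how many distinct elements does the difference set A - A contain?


A - A = {a - a' : a, a' ∈ A}; |A| = 7.
Bounds: 2|A|-1 ≤ |A - A| ≤ |A|² - |A| + 1, i.e. 13 ≤ |A - A| ≤ 43.
Note: 0 ∈ A - A always (from a - a). The set is symmetric: if d ∈ A - A then -d ∈ A - A.
Enumerate nonzero differences d = a - a' with a > a' (then include -d):
Positive differences: {1, 2, 3, 4, 6, 7, 8, 9, 10, 11, 12, 13, 15, 16}
Full difference set: {0} ∪ (positive diffs) ∪ (negative diffs).
|A - A| = 1 + 2·14 = 29 (matches direct enumeration: 29).

|A - A| = 29


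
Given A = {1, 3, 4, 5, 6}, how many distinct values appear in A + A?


A + A = {a + a' : a, a' ∈ A}; |A| = 5.
General bounds: 2|A| - 1 ≤ |A + A| ≤ |A|(|A|+1)/2, i.e. 9 ≤ |A + A| ≤ 15.
Lower bound 2|A|-1 is attained iff A is an arithmetic progression.
Enumerate sums a + a' for a ≤ a' (symmetric, so this suffices):
a = 1: 1+1=2, 1+3=4, 1+4=5, 1+5=6, 1+6=7
a = 3: 3+3=6, 3+4=7, 3+5=8, 3+6=9
a = 4: 4+4=8, 4+5=9, 4+6=10
a = 5: 5+5=10, 5+6=11
a = 6: 6+6=12
Distinct sums: {2, 4, 5, 6, 7, 8, 9, 10, 11, 12}
|A + A| = 10

|A + A| = 10


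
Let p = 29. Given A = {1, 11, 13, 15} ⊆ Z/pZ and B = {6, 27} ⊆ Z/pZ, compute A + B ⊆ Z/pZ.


Work in Z/29Z: reduce every sum a + b modulo 29.
Enumerate all 8 pairs:
a = 1: 1+6=7, 1+27=28
a = 11: 11+6=17, 11+27=9
a = 13: 13+6=19, 13+27=11
a = 15: 15+6=21, 15+27=13
Distinct residues collected: {7, 9, 11, 13, 17, 19, 21, 28}
|A + B| = 8 (out of 29 total residues).

A + B = {7, 9, 11, 13, 17, 19, 21, 28}


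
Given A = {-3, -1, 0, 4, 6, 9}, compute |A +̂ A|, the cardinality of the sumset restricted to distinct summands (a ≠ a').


Restricted sumset: A +̂ A = {a + a' : a ∈ A, a' ∈ A, a ≠ a'}.
Equivalently, take A + A and drop any sum 2a that is achievable ONLY as a + a for a ∈ A (i.e. sums representable only with equal summands).
Enumerate pairs (a, a') with a < a' (symmetric, so each unordered pair gives one sum; this covers all a ≠ a'):
  -3 + -1 = -4
  -3 + 0 = -3
  -3 + 4 = 1
  -3 + 6 = 3
  -3 + 9 = 6
  -1 + 0 = -1
  -1 + 4 = 3
  -1 + 6 = 5
  -1 + 9 = 8
  0 + 4 = 4
  0 + 6 = 6
  0 + 9 = 9
  4 + 6 = 10
  4 + 9 = 13
  6 + 9 = 15
Collected distinct sums: {-4, -3, -1, 1, 3, 4, 5, 6, 8, 9, 10, 13, 15}
|A +̂ A| = 13
(Reference bound: |A +̂ A| ≥ 2|A| - 3 for |A| ≥ 2, with |A| = 6 giving ≥ 9.)

|A +̂ A| = 13


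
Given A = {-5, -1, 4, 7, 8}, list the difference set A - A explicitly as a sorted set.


A - A = {a - a' : a, a' ∈ A}.
Compute a - a' for each ordered pair (a, a'):
a = -5: -5--5=0, -5--1=-4, -5-4=-9, -5-7=-12, -5-8=-13
a = -1: -1--5=4, -1--1=0, -1-4=-5, -1-7=-8, -1-8=-9
a = 4: 4--5=9, 4--1=5, 4-4=0, 4-7=-3, 4-8=-4
a = 7: 7--5=12, 7--1=8, 7-4=3, 7-7=0, 7-8=-1
a = 8: 8--5=13, 8--1=9, 8-4=4, 8-7=1, 8-8=0
Collecting distinct values (and noting 0 appears from a-a):
A - A = {-13, -12, -9, -8, -5, -4, -3, -1, 0, 1, 3, 4, 5, 8, 9, 12, 13}
|A - A| = 17

A - A = {-13, -12, -9, -8, -5, -4, -3, -1, 0, 1, 3, 4, 5, 8, 9, 12, 13}


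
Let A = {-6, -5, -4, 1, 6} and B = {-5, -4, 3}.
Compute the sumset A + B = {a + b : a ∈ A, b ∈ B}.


A + B = {a + b : a ∈ A, b ∈ B}.
Enumerate all |A|·|B| = 5·3 = 15 pairs (a, b) and collect distinct sums.
a = -6: -6+-5=-11, -6+-4=-10, -6+3=-3
a = -5: -5+-5=-10, -5+-4=-9, -5+3=-2
a = -4: -4+-5=-9, -4+-4=-8, -4+3=-1
a = 1: 1+-5=-4, 1+-4=-3, 1+3=4
a = 6: 6+-5=1, 6+-4=2, 6+3=9
Collecting distinct sums: A + B = {-11, -10, -9, -8, -4, -3, -2, -1, 1, 2, 4, 9}
|A + B| = 12

A + B = {-11, -10, -9, -8, -4, -3, -2, -1, 1, 2, 4, 9}


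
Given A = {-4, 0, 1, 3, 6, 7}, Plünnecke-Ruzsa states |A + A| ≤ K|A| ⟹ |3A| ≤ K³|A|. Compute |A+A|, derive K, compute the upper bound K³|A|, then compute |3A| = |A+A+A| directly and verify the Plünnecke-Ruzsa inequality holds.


|A| = 6.
Step 1: Compute A + A by enumerating all 36 pairs.
A + A = {-8, -4, -3, -1, 0, 1, 2, 3, 4, 6, 7, 8, 9, 10, 12, 13, 14}, so |A + A| = 17.
Step 2: Doubling constant K = |A + A|/|A| = 17/6 = 17/6 ≈ 2.8333.
Step 3: Plünnecke-Ruzsa gives |3A| ≤ K³·|A| = (2.8333)³ · 6 ≈ 136.4722.
Step 4: Compute 3A = A + A + A directly by enumerating all triples (a,b,c) ∈ A³; |3A| = 30.
Step 5: Check 30 ≤ 136.4722? Yes ✓.

K = 17/6, Plünnecke-Ruzsa bound K³|A| ≈ 136.4722, |3A| = 30, inequality holds.


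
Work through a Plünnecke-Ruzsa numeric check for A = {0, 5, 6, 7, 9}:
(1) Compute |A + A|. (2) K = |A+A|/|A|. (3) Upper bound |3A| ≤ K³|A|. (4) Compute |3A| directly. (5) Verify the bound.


|A| = 5.
Step 1: Compute A + A by enumerating all 25 pairs.
A + A = {0, 5, 6, 7, 9, 10, 11, 12, 13, 14, 15, 16, 18}, so |A + A| = 13.
Step 2: Doubling constant K = |A + A|/|A| = 13/5 = 13/5 ≈ 2.6000.
Step 3: Plünnecke-Ruzsa gives |3A| ≤ K³·|A| = (2.6000)³ · 5 ≈ 87.8800.
Step 4: Compute 3A = A + A + A directly by enumerating all triples (a,b,c) ∈ A³; |3A| = 22.
Step 5: Check 22 ≤ 87.8800? Yes ✓.

K = 13/5, Plünnecke-Ruzsa bound K³|A| ≈ 87.8800, |3A| = 22, inequality holds.


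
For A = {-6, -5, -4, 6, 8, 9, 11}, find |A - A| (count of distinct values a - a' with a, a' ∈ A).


A - A = {a - a' : a, a' ∈ A}; |A| = 7.
Bounds: 2|A|-1 ≤ |A - A| ≤ |A|² - |A| + 1, i.e. 13 ≤ |A - A| ≤ 43.
Note: 0 ∈ A - A always (from a - a). The set is symmetric: if d ∈ A - A then -d ∈ A - A.
Enumerate nonzero differences d = a - a' with a > a' (then include -d):
Positive differences: {1, 2, 3, 5, 10, 11, 12, 13, 14, 15, 16, 17}
Full difference set: {0} ∪ (positive diffs) ∪ (negative diffs).
|A - A| = 1 + 2·12 = 25 (matches direct enumeration: 25).

|A - A| = 25


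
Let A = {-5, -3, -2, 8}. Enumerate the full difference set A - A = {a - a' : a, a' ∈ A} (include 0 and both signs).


A - A = {a - a' : a, a' ∈ A}.
Compute a - a' for each ordered pair (a, a'):
a = -5: -5--5=0, -5--3=-2, -5--2=-3, -5-8=-13
a = -3: -3--5=2, -3--3=0, -3--2=-1, -3-8=-11
a = -2: -2--5=3, -2--3=1, -2--2=0, -2-8=-10
a = 8: 8--5=13, 8--3=11, 8--2=10, 8-8=0
Collecting distinct values (and noting 0 appears from a-a):
A - A = {-13, -11, -10, -3, -2, -1, 0, 1, 2, 3, 10, 11, 13}
|A - A| = 13

A - A = {-13, -11, -10, -3, -2, -1, 0, 1, 2, 3, 10, 11, 13}


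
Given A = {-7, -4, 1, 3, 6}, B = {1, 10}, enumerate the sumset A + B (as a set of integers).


A + B = {a + b : a ∈ A, b ∈ B}.
Enumerate all |A|·|B| = 5·2 = 10 pairs (a, b) and collect distinct sums.
a = -7: -7+1=-6, -7+10=3
a = -4: -4+1=-3, -4+10=6
a = 1: 1+1=2, 1+10=11
a = 3: 3+1=4, 3+10=13
a = 6: 6+1=7, 6+10=16
Collecting distinct sums: A + B = {-6, -3, 2, 3, 4, 6, 7, 11, 13, 16}
|A + B| = 10

A + B = {-6, -3, 2, 3, 4, 6, 7, 11, 13, 16}


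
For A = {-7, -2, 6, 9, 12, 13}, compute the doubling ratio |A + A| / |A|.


|A| = 6.
Compute A + A by enumerating all 36 pairs.
A + A = {-14, -9, -4, -1, 2, 4, 5, 6, 7, 10, 11, 12, 15, 18, 19, 21, 22, 24, 25, 26}, so |A + A| = 20.
K = |A + A| / |A| = 20/6 = 10/3 ≈ 3.3333.
Reference: AP of size 6 gives K = 11/6 ≈ 1.8333; a fully generic set of size 6 gives K ≈ 3.5000.

|A| = 6, |A + A| = 20, K = 20/6 = 10/3.


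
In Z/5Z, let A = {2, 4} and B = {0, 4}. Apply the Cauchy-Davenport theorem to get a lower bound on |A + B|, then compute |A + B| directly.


Cauchy-Davenport: |A + B| ≥ min(p, |A| + |B| - 1) for A, B nonempty in Z/pZ.
|A| = 2, |B| = 2, p = 5.
CD lower bound = min(5, 2 + 2 - 1) = min(5, 3) = 3.
Compute A + B mod 5 directly:
a = 2: 2+0=2, 2+4=1
a = 4: 4+0=4, 4+4=3
A + B = {1, 2, 3, 4}, so |A + B| = 4.
Verify: 4 ≥ 3? Yes ✓.

CD lower bound = 3, actual |A + B| = 4.


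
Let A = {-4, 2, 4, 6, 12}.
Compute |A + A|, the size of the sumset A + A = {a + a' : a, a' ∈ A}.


A + A = {a + a' : a, a' ∈ A}; |A| = 5.
General bounds: 2|A| - 1 ≤ |A + A| ≤ |A|(|A|+1)/2, i.e. 9 ≤ |A + A| ≤ 15.
Lower bound 2|A|-1 is attained iff A is an arithmetic progression.
Enumerate sums a + a' for a ≤ a' (symmetric, so this suffices):
a = -4: -4+-4=-8, -4+2=-2, -4+4=0, -4+6=2, -4+12=8
a = 2: 2+2=4, 2+4=6, 2+6=8, 2+12=14
a = 4: 4+4=8, 4+6=10, 4+12=16
a = 6: 6+6=12, 6+12=18
a = 12: 12+12=24
Distinct sums: {-8, -2, 0, 2, 4, 6, 8, 10, 12, 14, 16, 18, 24}
|A + A| = 13

|A + A| = 13


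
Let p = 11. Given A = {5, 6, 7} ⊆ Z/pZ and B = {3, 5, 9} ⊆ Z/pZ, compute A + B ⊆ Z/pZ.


Work in Z/11Z: reduce every sum a + b modulo 11.
Enumerate all 9 pairs:
a = 5: 5+3=8, 5+5=10, 5+9=3
a = 6: 6+3=9, 6+5=0, 6+9=4
a = 7: 7+3=10, 7+5=1, 7+9=5
Distinct residues collected: {0, 1, 3, 4, 5, 8, 9, 10}
|A + B| = 8 (out of 11 total residues).

A + B = {0, 1, 3, 4, 5, 8, 9, 10}


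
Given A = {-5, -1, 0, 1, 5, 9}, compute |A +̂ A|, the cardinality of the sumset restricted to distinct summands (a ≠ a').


Restricted sumset: A +̂ A = {a + a' : a ∈ A, a' ∈ A, a ≠ a'}.
Equivalently, take A + A and drop any sum 2a that is achievable ONLY as a + a for a ∈ A (i.e. sums representable only with equal summands).
Enumerate pairs (a, a') with a < a' (symmetric, so each unordered pair gives one sum; this covers all a ≠ a'):
  -5 + -1 = -6
  -5 + 0 = -5
  -5 + 1 = -4
  -5 + 5 = 0
  -5 + 9 = 4
  -1 + 0 = -1
  -1 + 1 = 0
  -1 + 5 = 4
  -1 + 9 = 8
  0 + 1 = 1
  0 + 5 = 5
  0 + 9 = 9
  1 + 5 = 6
  1 + 9 = 10
  5 + 9 = 14
Collected distinct sums: {-6, -5, -4, -1, 0, 1, 4, 5, 6, 8, 9, 10, 14}
|A +̂ A| = 13
(Reference bound: |A +̂ A| ≥ 2|A| - 3 for |A| ≥ 2, with |A| = 6 giving ≥ 9.)

|A +̂ A| = 13


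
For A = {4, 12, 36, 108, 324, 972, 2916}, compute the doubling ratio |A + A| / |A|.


|A| = 7.
Compute A + A by enumerating all 49 pairs.
A + A = {8, 16, 24, 40, 48, 72, 112, 120, 144, 216, 328, 336, 360, 432, 648, 976, 984, 1008, 1080, 1296, 1944, 2920, 2928, 2952, 3024, 3240, 3888, 5832}, so |A + A| = 28.
K = |A + A| / |A| = 28/7 = 4/1 ≈ 4.0000.
Reference: AP of size 7 gives K = 13/7 ≈ 1.8571; a fully generic set of size 7 gives K ≈ 4.0000.

|A| = 7, |A + A| = 28, K = 28/7 = 4/1.


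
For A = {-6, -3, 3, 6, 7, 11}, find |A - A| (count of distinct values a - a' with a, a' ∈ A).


A - A = {a - a' : a, a' ∈ A}; |A| = 6.
Bounds: 2|A|-1 ≤ |A - A| ≤ |A|² - |A| + 1, i.e. 11 ≤ |A - A| ≤ 31.
Note: 0 ∈ A - A always (from a - a). The set is symmetric: if d ∈ A - A then -d ∈ A - A.
Enumerate nonzero differences d = a - a' with a > a' (then include -d):
Positive differences: {1, 3, 4, 5, 6, 8, 9, 10, 12, 13, 14, 17}
Full difference set: {0} ∪ (positive diffs) ∪ (negative diffs).
|A - A| = 1 + 2·12 = 25 (matches direct enumeration: 25).

|A - A| = 25


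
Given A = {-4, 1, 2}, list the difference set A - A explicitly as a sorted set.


A - A = {a - a' : a, a' ∈ A}.
Compute a - a' for each ordered pair (a, a'):
a = -4: -4--4=0, -4-1=-5, -4-2=-6
a = 1: 1--4=5, 1-1=0, 1-2=-1
a = 2: 2--4=6, 2-1=1, 2-2=0
Collecting distinct values (and noting 0 appears from a-a):
A - A = {-6, -5, -1, 0, 1, 5, 6}
|A - A| = 7

A - A = {-6, -5, -1, 0, 1, 5, 6}


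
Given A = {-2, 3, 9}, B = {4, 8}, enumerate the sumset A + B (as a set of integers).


A + B = {a + b : a ∈ A, b ∈ B}.
Enumerate all |A|·|B| = 3·2 = 6 pairs (a, b) and collect distinct sums.
a = -2: -2+4=2, -2+8=6
a = 3: 3+4=7, 3+8=11
a = 9: 9+4=13, 9+8=17
Collecting distinct sums: A + B = {2, 6, 7, 11, 13, 17}
|A + B| = 6

A + B = {2, 6, 7, 11, 13, 17}


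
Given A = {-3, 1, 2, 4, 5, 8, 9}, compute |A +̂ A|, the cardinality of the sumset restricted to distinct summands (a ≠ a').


Restricted sumset: A +̂ A = {a + a' : a ∈ A, a' ∈ A, a ≠ a'}.
Equivalently, take A + A and drop any sum 2a that is achievable ONLY as a + a for a ∈ A (i.e. sums representable only with equal summands).
Enumerate pairs (a, a') with a < a' (symmetric, so each unordered pair gives one sum; this covers all a ≠ a'):
  -3 + 1 = -2
  -3 + 2 = -1
  -3 + 4 = 1
  -3 + 5 = 2
  -3 + 8 = 5
  -3 + 9 = 6
  1 + 2 = 3
  1 + 4 = 5
  1 + 5 = 6
  1 + 8 = 9
  1 + 9 = 10
  2 + 4 = 6
  2 + 5 = 7
  2 + 8 = 10
  2 + 9 = 11
  4 + 5 = 9
  4 + 8 = 12
  4 + 9 = 13
  5 + 8 = 13
  5 + 9 = 14
  8 + 9 = 17
Collected distinct sums: {-2, -1, 1, 2, 3, 5, 6, 7, 9, 10, 11, 12, 13, 14, 17}
|A +̂ A| = 15
(Reference bound: |A +̂ A| ≥ 2|A| - 3 for |A| ≥ 2, with |A| = 7 giving ≥ 11.)

|A +̂ A| = 15


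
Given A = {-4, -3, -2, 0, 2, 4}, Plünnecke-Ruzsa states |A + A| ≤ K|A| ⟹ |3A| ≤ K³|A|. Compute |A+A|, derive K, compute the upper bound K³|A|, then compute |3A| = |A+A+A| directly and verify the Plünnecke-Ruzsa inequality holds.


|A| = 6.
Step 1: Compute A + A by enumerating all 36 pairs.
A + A = {-8, -7, -6, -5, -4, -3, -2, -1, 0, 1, 2, 4, 6, 8}, so |A + A| = 14.
Step 2: Doubling constant K = |A + A|/|A| = 14/6 = 14/6 ≈ 2.3333.
Step 3: Plünnecke-Ruzsa gives |3A| ≤ K³·|A| = (2.3333)³ · 6 ≈ 76.2222.
Step 4: Compute 3A = A + A + A directly by enumerating all triples (a,b,c) ∈ A³; |3A| = 22.
Step 5: Check 22 ≤ 76.2222? Yes ✓.

K = 14/6, Plünnecke-Ruzsa bound K³|A| ≈ 76.2222, |3A| = 22, inequality holds.


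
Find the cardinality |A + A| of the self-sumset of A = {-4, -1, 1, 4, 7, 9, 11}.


A + A = {a + a' : a, a' ∈ A}; |A| = 7.
General bounds: 2|A| - 1 ≤ |A + A| ≤ |A|(|A|+1)/2, i.e. 13 ≤ |A + A| ≤ 28.
Lower bound 2|A|-1 is attained iff A is an arithmetic progression.
Enumerate sums a + a' for a ≤ a' (symmetric, so this suffices):
a = -4: -4+-4=-8, -4+-1=-5, -4+1=-3, -4+4=0, -4+7=3, -4+9=5, -4+11=7
a = -1: -1+-1=-2, -1+1=0, -1+4=3, -1+7=6, -1+9=8, -1+11=10
a = 1: 1+1=2, 1+4=5, 1+7=8, 1+9=10, 1+11=12
a = 4: 4+4=8, 4+7=11, 4+9=13, 4+11=15
a = 7: 7+7=14, 7+9=16, 7+11=18
a = 9: 9+9=18, 9+11=20
a = 11: 11+11=22
Distinct sums: {-8, -5, -3, -2, 0, 2, 3, 5, 6, 7, 8, 10, 11, 12, 13, 14, 15, 16, 18, 20, 22}
|A + A| = 21

|A + A| = 21


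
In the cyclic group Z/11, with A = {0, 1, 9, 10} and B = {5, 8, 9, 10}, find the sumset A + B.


Work in Z/11Z: reduce every sum a + b modulo 11.
Enumerate all 16 pairs:
a = 0: 0+5=5, 0+8=8, 0+9=9, 0+10=10
a = 1: 1+5=6, 1+8=9, 1+9=10, 1+10=0
a = 9: 9+5=3, 9+8=6, 9+9=7, 9+10=8
a = 10: 10+5=4, 10+8=7, 10+9=8, 10+10=9
Distinct residues collected: {0, 3, 4, 5, 6, 7, 8, 9, 10}
|A + B| = 9 (out of 11 total residues).

A + B = {0, 3, 4, 5, 6, 7, 8, 9, 10}


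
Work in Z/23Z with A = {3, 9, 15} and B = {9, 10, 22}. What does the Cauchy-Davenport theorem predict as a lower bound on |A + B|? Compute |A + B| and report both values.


Cauchy-Davenport: |A + B| ≥ min(p, |A| + |B| - 1) for A, B nonempty in Z/pZ.
|A| = 3, |B| = 3, p = 23.
CD lower bound = min(23, 3 + 3 - 1) = min(23, 5) = 5.
Compute A + B mod 23 directly:
a = 3: 3+9=12, 3+10=13, 3+22=2
a = 9: 9+9=18, 9+10=19, 9+22=8
a = 15: 15+9=1, 15+10=2, 15+22=14
A + B = {1, 2, 8, 12, 13, 14, 18, 19}, so |A + B| = 8.
Verify: 8 ≥ 5? Yes ✓.

CD lower bound = 5, actual |A + B| = 8.


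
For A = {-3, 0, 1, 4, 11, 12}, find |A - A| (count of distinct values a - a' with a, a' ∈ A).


A - A = {a - a' : a, a' ∈ A}; |A| = 6.
Bounds: 2|A|-1 ≤ |A - A| ≤ |A|² - |A| + 1, i.e. 11 ≤ |A - A| ≤ 31.
Note: 0 ∈ A - A always (from a - a). The set is symmetric: if d ∈ A - A then -d ∈ A - A.
Enumerate nonzero differences d = a - a' with a > a' (then include -d):
Positive differences: {1, 3, 4, 7, 8, 10, 11, 12, 14, 15}
Full difference set: {0} ∪ (positive diffs) ∪ (negative diffs).
|A - A| = 1 + 2·10 = 21 (matches direct enumeration: 21).

|A - A| = 21


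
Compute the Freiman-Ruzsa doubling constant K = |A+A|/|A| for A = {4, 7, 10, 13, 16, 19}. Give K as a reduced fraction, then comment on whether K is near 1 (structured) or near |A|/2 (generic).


|A| = 6.
Compute A + A by enumerating all 36 pairs.
A + A = {8, 11, 14, 17, 20, 23, 26, 29, 32, 35, 38}, so |A + A| = 11.
K = |A + A| / |A| = 11/6 (already in lowest terms) ≈ 1.8333.
Reference: AP of size 6 gives K = 11/6 ≈ 1.8333; a fully generic set of size 6 gives K ≈ 3.5000.

|A| = 6, |A + A| = 11, K = 11/6.


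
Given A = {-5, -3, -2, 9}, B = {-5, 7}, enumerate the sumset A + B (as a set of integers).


A + B = {a + b : a ∈ A, b ∈ B}.
Enumerate all |A|·|B| = 4·2 = 8 pairs (a, b) and collect distinct sums.
a = -5: -5+-5=-10, -5+7=2
a = -3: -3+-5=-8, -3+7=4
a = -2: -2+-5=-7, -2+7=5
a = 9: 9+-5=4, 9+7=16
Collecting distinct sums: A + B = {-10, -8, -7, 2, 4, 5, 16}
|A + B| = 7

A + B = {-10, -8, -7, 2, 4, 5, 16}


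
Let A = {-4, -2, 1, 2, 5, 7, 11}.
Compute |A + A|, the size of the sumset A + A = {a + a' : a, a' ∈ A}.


A + A = {a + a' : a, a' ∈ A}; |A| = 7.
General bounds: 2|A| - 1 ≤ |A + A| ≤ |A|(|A|+1)/2, i.e. 13 ≤ |A + A| ≤ 28.
Lower bound 2|A|-1 is attained iff A is an arithmetic progression.
Enumerate sums a + a' for a ≤ a' (symmetric, so this suffices):
a = -4: -4+-4=-8, -4+-2=-6, -4+1=-3, -4+2=-2, -4+5=1, -4+7=3, -4+11=7
a = -2: -2+-2=-4, -2+1=-1, -2+2=0, -2+5=3, -2+7=5, -2+11=9
a = 1: 1+1=2, 1+2=3, 1+5=6, 1+7=8, 1+11=12
a = 2: 2+2=4, 2+5=7, 2+7=9, 2+11=13
a = 5: 5+5=10, 5+7=12, 5+11=16
a = 7: 7+7=14, 7+11=18
a = 11: 11+11=22
Distinct sums: {-8, -6, -4, -3, -2, -1, 0, 1, 2, 3, 4, 5, 6, 7, 8, 9, 10, 12, 13, 14, 16, 18, 22}
|A + A| = 23

|A + A| = 23


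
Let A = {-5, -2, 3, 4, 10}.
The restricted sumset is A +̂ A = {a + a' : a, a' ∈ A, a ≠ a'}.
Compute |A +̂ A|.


Restricted sumset: A +̂ A = {a + a' : a ∈ A, a' ∈ A, a ≠ a'}.
Equivalently, take A + A and drop any sum 2a that is achievable ONLY as a + a for a ∈ A (i.e. sums representable only with equal summands).
Enumerate pairs (a, a') with a < a' (symmetric, so each unordered pair gives one sum; this covers all a ≠ a'):
  -5 + -2 = -7
  -5 + 3 = -2
  -5 + 4 = -1
  -5 + 10 = 5
  -2 + 3 = 1
  -2 + 4 = 2
  -2 + 10 = 8
  3 + 4 = 7
  3 + 10 = 13
  4 + 10 = 14
Collected distinct sums: {-7, -2, -1, 1, 2, 5, 7, 8, 13, 14}
|A +̂ A| = 10
(Reference bound: |A +̂ A| ≥ 2|A| - 3 for |A| ≥ 2, with |A| = 5 giving ≥ 7.)

|A +̂ A| = 10


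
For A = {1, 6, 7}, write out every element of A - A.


A - A = {a - a' : a, a' ∈ A}.
Compute a - a' for each ordered pair (a, a'):
a = 1: 1-1=0, 1-6=-5, 1-7=-6
a = 6: 6-1=5, 6-6=0, 6-7=-1
a = 7: 7-1=6, 7-6=1, 7-7=0
Collecting distinct values (and noting 0 appears from a-a):
A - A = {-6, -5, -1, 0, 1, 5, 6}
|A - A| = 7

A - A = {-6, -5, -1, 0, 1, 5, 6}


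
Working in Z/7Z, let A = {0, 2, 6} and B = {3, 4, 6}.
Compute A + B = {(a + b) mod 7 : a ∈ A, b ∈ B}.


Work in Z/7Z: reduce every sum a + b modulo 7.
Enumerate all 9 pairs:
a = 0: 0+3=3, 0+4=4, 0+6=6
a = 2: 2+3=5, 2+4=6, 2+6=1
a = 6: 6+3=2, 6+4=3, 6+6=5
Distinct residues collected: {1, 2, 3, 4, 5, 6}
|A + B| = 6 (out of 7 total residues).

A + B = {1, 2, 3, 4, 5, 6}


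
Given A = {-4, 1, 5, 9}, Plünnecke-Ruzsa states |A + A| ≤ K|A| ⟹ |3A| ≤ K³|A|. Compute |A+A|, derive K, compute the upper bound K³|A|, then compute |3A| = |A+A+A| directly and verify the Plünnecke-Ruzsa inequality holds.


|A| = 4.
Step 1: Compute A + A by enumerating all 16 pairs.
A + A = {-8, -3, 1, 2, 5, 6, 10, 14, 18}, so |A + A| = 9.
Step 2: Doubling constant K = |A + A|/|A| = 9/4 = 9/4 ≈ 2.2500.
Step 3: Plünnecke-Ruzsa gives |3A| ≤ K³·|A| = (2.2500)³ · 4 ≈ 45.5625.
Step 4: Compute 3A = A + A + A directly by enumerating all triples (a,b,c) ∈ A³; |3A| = 16.
Step 5: Check 16 ≤ 45.5625? Yes ✓.

K = 9/4, Plünnecke-Ruzsa bound K³|A| ≈ 45.5625, |3A| = 16, inequality holds.


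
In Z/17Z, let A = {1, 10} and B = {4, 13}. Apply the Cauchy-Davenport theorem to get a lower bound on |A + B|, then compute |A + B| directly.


Cauchy-Davenport: |A + B| ≥ min(p, |A| + |B| - 1) for A, B nonempty in Z/pZ.
|A| = 2, |B| = 2, p = 17.
CD lower bound = min(17, 2 + 2 - 1) = min(17, 3) = 3.
Compute A + B mod 17 directly:
a = 1: 1+4=5, 1+13=14
a = 10: 10+4=14, 10+13=6
A + B = {5, 6, 14}, so |A + B| = 3.
Verify: 3 ≥ 3? Yes ✓.

CD lower bound = 3, actual |A + B| = 3.


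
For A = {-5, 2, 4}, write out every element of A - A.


A - A = {a - a' : a, a' ∈ A}.
Compute a - a' for each ordered pair (a, a'):
a = -5: -5--5=0, -5-2=-7, -5-4=-9
a = 2: 2--5=7, 2-2=0, 2-4=-2
a = 4: 4--5=9, 4-2=2, 4-4=0
Collecting distinct values (and noting 0 appears from a-a):
A - A = {-9, -7, -2, 0, 2, 7, 9}
|A - A| = 7

A - A = {-9, -7, -2, 0, 2, 7, 9}


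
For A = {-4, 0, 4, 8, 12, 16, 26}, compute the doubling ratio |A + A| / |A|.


|A| = 7.
Compute A + A by enumerating all 49 pairs.
A + A = {-8, -4, 0, 4, 8, 12, 16, 20, 22, 24, 26, 28, 30, 32, 34, 38, 42, 52}, so |A + A| = 18.
K = |A + A| / |A| = 18/7 (already in lowest terms) ≈ 2.5714.
Reference: AP of size 7 gives K = 13/7 ≈ 1.8571; a fully generic set of size 7 gives K ≈ 4.0000.

|A| = 7, |A + A| = 18, K = 18/7.


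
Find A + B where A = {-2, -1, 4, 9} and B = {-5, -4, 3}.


A + B = {a + b : a ∈ A, b ∈ B}.
Enumerate all |A|·|B| = 4·3 = 12 pairs (a, b) and collect distinct sums.
a = -2: -2+-5=-7, -2+-4=-6, -2+3=1
a = -1: -1+-5=-6, -1+-4=-5, -1+3=2
a = 4: 4+-5=-1, 4+-4=0, 4+3=7
a = 9: 9+-5=4, 9+-4=5, 9+3=12
Collecting distinct sums: A + B = {-7, -6, -5, -1, 0, 1, 2, 4, 5, 7, 12}
|A + B| = 11

A + B = {-7, -6, -5, -1, 0, 1, 2, 4, 5, 7, 12}


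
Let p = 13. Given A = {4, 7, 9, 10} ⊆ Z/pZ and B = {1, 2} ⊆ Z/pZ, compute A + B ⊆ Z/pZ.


Work in Z/13Z: reduce every sum a + b modulo 13.
Enumerate all 8 pairs:
a = 4: 4+1=5, 4+2=6
a = 7: 7+1=8, 7+2=9
a = 9: 9+1=10, 9+2=11
a = 10: 10+1=11, 10+2=12
Distinct residues collected: {5, 6, 8, 9, 10, 11, 12}
|A + B| = 7 (out of 13 total residues).

A + B = {5, 6, 8, 9, 10, 11, 12}


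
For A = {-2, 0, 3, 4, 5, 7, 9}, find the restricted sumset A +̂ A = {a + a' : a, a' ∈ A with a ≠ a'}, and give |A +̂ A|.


Restricted sumset: A +̂ A = {a + a' : a ∈ A, a' ∈ A, a ≠ a'}.
Equivalently, take A + A and drop any sum 2a that is achievable ONLY as a + a for a ∈ A (i.e. sums representable only with equal summands).
Enumerate pairs (a, a') with a < a' (symmetric, so each unordered pair gives one sum; this covers all a ≠ a'):
  -2 + 0 = -2
  -2 + 3 = 1
  -2 + 4 = 2
  -2 + 5 = 3
  -2 + 7 = 5
  -2 + 9 = 7
  0 + 3 = 3
  0 + 4 = 4
  0 + 5 = 5
  0 + 7 = 7
  0 + 9 = 9
  3 + 4 = 7
  3 + 5 = 8
  3 + 7 = 10
  3 + 9 = 12
  4 + 5 = 9
  4 + 7 = 11
  4 + 9 = 13
  5 + 7 = 12
  5 + 9 = 14
  7 + 9 = 16
Collected distinct sums: {-2, 1, 2, 3, 4, 5, 7, 8, 9, 10, 11, 12, 13, 14, 16}
|A +̂ A| = 15
(Reference bound: |A +̂ A| ≥ 2|A| - 3 for |A| ≥ 2, with |A| = 7 giving ≥ 11.)

|A +̂ A| = 15


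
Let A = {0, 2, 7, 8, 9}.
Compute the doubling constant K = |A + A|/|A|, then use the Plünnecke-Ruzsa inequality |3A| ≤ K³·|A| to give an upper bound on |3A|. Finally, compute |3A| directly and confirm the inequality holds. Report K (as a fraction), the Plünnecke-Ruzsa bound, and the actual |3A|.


|A| = 5.
Step 1: Compute A + A by enumerating all 25 pairs.
A + A = {0, 2, 4, 7, 8, 9, 10, 11, 14, 15, 16, 17, 18}, so |A + A| = 13.
Step 2: Doubling constant K = |A + A|/|A| = 13/5 = 13/5 ≈ 2.6000.
Step 3: Plünnecke-Ruzsa gives |3A| ≤ K³·|A| = (2.6000)³ · 5 ≈ 87.8800.
Step 4: Compute 3A = A + A + A directly by enumerating all triples (a,b,c) ∈ A³; |3A| = 25.
Step 5: Check 25 ≤ 87.8800? Yes ✓.

K = 13/5, Plünnecke-Ruzsa bound K³|A| ≈ 87.8800, |3A| = 25, inequality holds.


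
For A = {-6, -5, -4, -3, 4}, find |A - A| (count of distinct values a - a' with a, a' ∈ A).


A - A = {a - a' : a, a' ∈ A}; |A| = 5.
Bounds: 2|A|-1 ≤ |A - A| ≤ |A|² - |A| + 1, i.e. 9 ≤ |A - A| ≤ 21.
Note: 0 ∈ A - A always (from a - a). The set is symmetric: if d ∈ A - A then -d ∈ A - A.
Enumerate nonzero differences d = a - a' with a > a' (then include -d):
Positive differences: {1, 2, 3, 7, 8, 9, 10}
Full difference set: {0} ∪ (positive diffs) ∪ (negative diffs).
|A - A| = 1 + 2·7 = 15 (matches direct enumeration: 15).

|A - A| = 15


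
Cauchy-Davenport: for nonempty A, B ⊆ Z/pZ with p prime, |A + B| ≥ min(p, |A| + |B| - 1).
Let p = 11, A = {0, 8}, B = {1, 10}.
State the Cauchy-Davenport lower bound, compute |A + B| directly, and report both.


Cauchy-Davenport: |A + B| ≥ min(p, |A| + |B| - 1) for A, B nonempty in Z/pZ.
|A| = 2, |B| = 2, p = 11.
CD lower bound = min(11, 2 + 2 - 1) = min(11, 3) = 3.
Compute A + B mod 11 directly:
a = 0: 0+1=1, 0+10=10
a = 8: 8+1=9, 8+10=7
A + B = {1, 7, 9, 10}, so |A + B| = 4.
Verify: 4 ≥ 3? Yes ✓.

CD lower bound = 3, actual |A + B| = 4.


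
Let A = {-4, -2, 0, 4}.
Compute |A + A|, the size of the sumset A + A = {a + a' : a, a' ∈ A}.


A + A = {a + a' : a, a' ∈ A}; |A| = 4.
General bounds: 2|A| - 1 ≤ |A + A| ≤ |A|(|A|+1)/2, i.e. 7 ≤ |A + A| ≤ 10.
Lower bound 2|A|-1 is attained iff A is an arithmetic progression.
Enumerate sums a + a' for a ≤ a' (symmetric, so this suffices):
a = -4: -4+-4=-8, -4+-2=-6, -4+0=-4, -4+4=0
a = -2: -2+-2=-4, -2+0=-2, -2+4=2
a = 0: 0+0=0, 0+4=4
a = 4: 4+4=8
Distinct sums: {-8, -6, -4, -2, 0, 2, 4, 8}
|A + A| = 8

|A + A| = 8


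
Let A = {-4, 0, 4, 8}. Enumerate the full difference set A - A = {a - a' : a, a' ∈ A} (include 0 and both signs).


A - A = {a - a' : a, a' ∈ A}.
Compute a - a' for each ordered pair (a, a'):
a = -4: -4--4=0, -4-0=-4, -4-4=-8, -4-8=-12
a = 0: 0--4=4, 0-0=0, 0-4=-4, 0-8=-8
a = 4: 4--4=8, 4-0=4, 4-4=0, 4-8=-4
a = 8: 8--4=12, 8-0=8, 8-4=4, 8-8=0
Collecting distinct values (and noting 0 appears from a-a):
A - A = {-12, -8, -4, 0, 4, 8, 12}
|A - A| = 7

A - A = {-12, -8, -4, 0, 4, 8, 12}


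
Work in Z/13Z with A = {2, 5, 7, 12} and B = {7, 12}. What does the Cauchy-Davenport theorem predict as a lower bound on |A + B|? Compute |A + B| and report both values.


Cauchy-Davenport: |A + B| ≥ min(p, |A| + |B| - 1) for A, B nonempty in Z/pZ.
|A| = 4, |B| = 2, p = 13.
CD lower bound = min(13, 4 + 2 - 1) = min(13, 5) = 5.
Compute A + B mod 13 directly:
a = 2: 2+7=9, 2+12=1
a = 5: 5+7=12, 5+12=4
a = 7: 7+7=1, 7+12=6
a = 12: 12+7=6, 12+12=11
A + B = {1, 4, 6, 9, 11, 12}, so |A + B| = 6.
Verify: 6 ≥ 5? Yes ✓.

CD lower bound = 5, actual |A + B| = 6.


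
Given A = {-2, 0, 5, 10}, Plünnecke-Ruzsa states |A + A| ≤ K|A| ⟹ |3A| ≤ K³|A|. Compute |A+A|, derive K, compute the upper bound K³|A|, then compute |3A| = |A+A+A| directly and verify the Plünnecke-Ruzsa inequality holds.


|A| = 4.
Step 1: Compute A + A by enumerating all 16 pairs.
A + A = {-4, -2, 0, 3, 5, 8, 10, 15, 20}, so |A + A| = 9.
Step 2: Doubling constant K = |A + A|/|A| = 9/4 = 9/4 ≈ 2.2500.
Step 3: Plünnecke-Ruzsa gives |3A| ≤ K³·|A| = (2.2500)³ · 4 ≈ 45.5625.
Step 4: Compute 3A = A + A + A directly by enumerating all triples (a,b,c) ∈ A³; |3A| = 16.
Step 5: Check 16 ≤ 45.5625? Yes ✓.

K = 9/4, Plünnecke-Ruzsa bound K³|A| ≈ 45.5625, |3A| = 16, inequality holds.


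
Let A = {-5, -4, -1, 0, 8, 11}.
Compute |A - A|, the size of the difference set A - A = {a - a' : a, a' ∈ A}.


A - A = {a - a' : a, a' ∈ A}; |A| = 6.
Bounds: 2|A|-1 ≤ |A - A| ≤ |A|² - |A| + 1, i.e. 11 ≤ |A - A| ≤ 31.
Note: 0 ∈ A - A always (from a - a). The set is symmetric: if d ∈ A - A then -d ∈ A - A.
Enumerate nonzero differences d = a - a' with a > a' (then include -d):
Positive differences: {1, 3, 4, 5, 8, 9, 11, 12, 13, 15, 16}
Full difference set: {0} ∪ (positive diffs) ∪ (negative diffs).
|A - A| = 1 + 2·11 = 23 (matches direct enumeration: 23).

|A - A| = 23


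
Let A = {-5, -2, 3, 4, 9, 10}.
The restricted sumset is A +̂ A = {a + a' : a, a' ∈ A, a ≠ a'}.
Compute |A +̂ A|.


Restricted sumset: A +̂ A = {a + a' : a ∈ A, a' ∈ A, a ≠ a'}.
Equivalently, take A + A and drop any sum 2a that is achievable ONLY as a + a for a ∈ A (i.e. sums representable only with equal summands).
Enumerate pairs (a, a') with a < a' (symmetric, so each unordered pair gives one sum; this covers all a ≠ a'):
  -5 + -2 = -7
  -5 + 3 = -2
  -5 + 4 = -1
  -5 + 9 = 4
  -5 + 10 = 5
  -2 + 3 = 1
  -2 + 4 = 2
  -2 + 9 = 7
  -2 + 10 = 8
  3 + 4 = 7
  3 + 9 = 12
  3 + 10 = 13
  4 + 9 = 13
  4 + 10 = 14
  9 + 10 = 19
Collected distinct sums: {-7, -2, -1, 1, 2, 4, 5, 7, 8, 12, 13, 14, 19}
|A +̂ A| = 13
(Reference bound: |A +̂ A| ≥ 2|A| - 3 for |A| ≥ 2, with |A| = 6 giving ≥ 9.)

|A +̂ A| = 13


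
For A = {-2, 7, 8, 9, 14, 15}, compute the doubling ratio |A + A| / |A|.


|A| = 6.
Compute A + A by enumerating all 36 pairs.
A + A = {-4, 5, 6, 7, 12, 13, 14, 15, 16, 17, 18, 21, 22, 23, 24, 28, 29, 30}, so |A + A| = 18.
K = |A + A| / |A| = 18/6 = 3/1 ≈ 3.0000.
Reference: AP of size 6 gives K = 11/6 ≈ 1.8333; a fully generic set of size 6 gives K ≈ 3.5000.

|A| = 6, |A + A| = 18, K = 18/6 = 3/1.


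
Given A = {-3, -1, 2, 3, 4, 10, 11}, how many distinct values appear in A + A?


A + A = {a + a' : a, a' ∈ A}; |A| = 7.
General bounds: 2|A| - 1 ≤ |A + A| ≤ |A|(|A|+1)/2, i.e. 13 ≤ |A + A| ≤ 28.
Lower bound 2|A|-1 is attained iff A is an arithmetic progression.
Enumerate sums a + a' for a ≤ a' (symmetric, so this suffices):
a = -3: -3+-3=-6, -3+-1=-4, -3+2=-1, -3+3=0, -3+4=1, -3+10=7, -3+11=8
a = -1: -1+-1=-2, -1+2=1, -1+3=2, -1+4=3, -1+10=9, -1+11=10
a = 2: 2+2=4, 2+3=5, 2+4=6, 2+10=12, 2+11=13
a = 3: 3+3=6, 3+4=7, 3+10=13, 3+11=14
a = 4: 4+4=8, 4+10=14, 4+11=15
a = 10: 10+10=20, 10+11=21
a = 11: 11+11=22
Distinct sums: {-6, -4, -2, -1, 0, 1, 2, 3, 4, 5, 6, 7, 8, 9, 10, 12, 13, 14, 15, 20, 21, 22}
|A + A| = 22

|A + A| = 22


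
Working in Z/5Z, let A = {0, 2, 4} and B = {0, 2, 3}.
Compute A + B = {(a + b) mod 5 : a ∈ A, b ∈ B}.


Work in Z/5Z: reduce every sum a + b modulo 5.
Enumerate all 9 pairs:
a = 0: 0+0=0, 0+2=2, 0+3=3
a = 2: 2+0=2, 2+2=4, 2+3=0
a = 4: 4+0=4, 4+2=1, 4+3=2
Distinct residues collected: {0, 1, 2, 3, 4}
|A + B| = 5 (out of 5 total residues).

A + B = {0, 1, 2, 3, 4}


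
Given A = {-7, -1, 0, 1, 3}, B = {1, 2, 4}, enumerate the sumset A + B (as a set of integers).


A + B = {a + b : a ∈ A, b ∈ B}.
Enumerate all |A|·|B| = 5·3 = 15 pairs (a, b) and collect distinct sums.
a = -7: -7+1=-6, -7+2=-5, -7+4=-3
a = -1: -1+1=0, -1+2=1, -1+4=3
a = 0: 0+1=1, 0+2=2, 0+4=4
a = 1: 1+1=2, 1+2=3, 1+4=5
a = 3: 3+1=4, 3+2=5, 3+4=7
Collecting distinct sums: A + B = {-6, -5, -3, 0, 1, 2, 3, 4, 5, 7}
|A + B| = 10

A + B = {-6, -5, -3, 0, 1, 2, 3, 4, 5, 7}


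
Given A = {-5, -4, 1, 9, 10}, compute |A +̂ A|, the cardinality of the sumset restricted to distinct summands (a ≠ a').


Restricted sumset: A +̂ A = {a + a' : a ∈ A, a' ∈ A, a ≠ a'}.
Equivalently, take A + A and drop any sum 2a that is achievable ONLY as a + a for a ∈ A (i.e. sums representable only with equal summands).
Enumerate pairs (a, a') with a < a' (symmetric, so each unordered pair gives one sum; this covers all a ≠ a'):
  -5 + -4 = -9
  -5 + 1 = -4
  -5 + 9 = 4
  -5 + 10 = 5
  -4 + 1 = -3
  -4 + 9 = 5
  -4 + 10 = 6
  1 + 9 = 10
  1 + 10 = 11
  9 + 10 = 19
Collected distinct sums: {-9, -4, -3, 4, 5, 6, 10, 11, 19}
|A +̂ A| = 9
(Reference bound: |A +̂ A| ≥ 2|A| - 3 for |A| ≥ 2, with |A| = 5 giving ≥ 7.)

|A +̂ A| = 9


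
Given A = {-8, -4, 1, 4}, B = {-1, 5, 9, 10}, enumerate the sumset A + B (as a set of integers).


A + B = {a + b : a ∈ A, b ∈ B}.
Enumerate all |A|·|B| = 4·4 = 16 pairs (a, b) and collect distinct sums.
a = -8: -8+-1=-9, -8+5=-3, -8+9=1, -8+10=2
a = -4: -4+-1=-5, -4+5=1, -4+9=5, -4+10=6
a = 1: 1+-1=0, 1+5=6, 1+9=10, 1+10=11
a = 4: 4+-1=3, 4+5=9, 4+9=13, 4+10=14
Collecting distinct sums: A + B = {-9, -5, -3, 0, 1, 2, 3, 5, 6, 9, 10, 11, 13, 14}
|A + B| = 14

A + B = {-9, -5, -3, 0, 1, 2, 3, 5, 6, 9, 10, 11, 13, 14}


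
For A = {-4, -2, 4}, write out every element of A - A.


A - A = {a - a' : a, a' ∈ A}.
Compute a - a' for each ordered pair (a, a'):
a = -4: -4--4=0, -4--2=-2, -4-4=-8
a = -2: -2--4=2, -2--2=0, -2-4=-6
a = 4: 4--4=8, 4--2=6, 4-4=0
Collecting distinct values (and noting 0 appears from a-a):
A - A = {-8, -6, -2, 0, 2, 6, 8}
|A - A| = 7

A - A = {-8, -6, -2, 0, 2, 6, 8}


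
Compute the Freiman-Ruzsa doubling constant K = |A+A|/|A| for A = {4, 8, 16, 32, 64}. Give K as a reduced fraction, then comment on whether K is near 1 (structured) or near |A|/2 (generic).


|A| = 5.
Compute A + A by enumerating all 25 pairs.
A + A = {8, 12, 16, 20, 24, 32, 36, 40, 48, 64, 68, 72, 80, 96, 128}, so |A + A| = 15.
K = |A + A| / |A| = 15/5 = 3/1 ≈ 3.0000.
Reference: AP of size 5 gives K = 9/5 ≈ 1.8000; a fully generic set of size 5 gives K ≈ 3.0000.

|A| = 5, |A + A| = 15, K = 15/5 = 3/1.


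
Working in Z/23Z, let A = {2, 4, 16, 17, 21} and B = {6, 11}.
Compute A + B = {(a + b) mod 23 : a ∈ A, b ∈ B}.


Work in Z/23Z: reduce every sum a + b modulo 23.
Enumerate all 10 pairs:
a = 2: 2+6=8, 2+11=13
a = 4: 4+6=10, 4+11=15
a = 16: 16+6=22, 16+11=4
a = 17: 17+6=0, 17+11=5
a = 21: 21+6=4, 21+11=9
Distinct residues collected: {0, 4, 5, 8, 9, 10, 13, 15, 22}
|A + B| = 9 (out of 23 total residues).

A + B = {0, 4, 5, 8, 9, 10, 13, 15, 22}


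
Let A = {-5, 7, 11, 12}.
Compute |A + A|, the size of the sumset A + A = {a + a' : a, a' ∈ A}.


A + A = {a + a' : a, a' ∈ A}; |A| = 4.
General bounds: 2|A| - 1 ≤ |A + A| ≤ |A|(|A|+1)/2, i.e. 7 ≤ |A + A| ≤ 10.
Lower bound 2|A|-1 is attained iff A is an arithmetic progression.
Enumerate sums a + a' for a ≤ a' (symmetric, so this suffices):
a = -5: -5+-5=-10, -5+7=2, -5+11=6, -5+12=7
a = 7: 7+7=14, 7+11=18, 7+12=19
a = 11: 11+11=22, 11+12=23
a = 12: 12+12=24
Distinct sums: {-10, 2, 6, 7, 14, 18, 19, 22, 23, 24}
|A + A| = 10

|A + A| = 10


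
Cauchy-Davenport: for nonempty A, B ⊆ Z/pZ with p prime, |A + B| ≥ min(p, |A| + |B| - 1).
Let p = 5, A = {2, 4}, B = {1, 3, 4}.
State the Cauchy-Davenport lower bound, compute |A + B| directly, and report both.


Cauchy-Davenport: |A + B| ≥ min(p, |A| + |B| - 1) for A, B nonempty in Z/pZ.
|A| = 2, |B| = 3, p = 5.
CD lower bound = min(5, 2 + 3 - 1) = min(5, 4) = 4.
Compute A + B mod 5 directly:
a = 2: 2+1=3, 2+3=0, 2+4=1
a = 4: 4+1=0, 4+3=2, 4+4=3
A + B = {0, 1, 2, 3}, so |A + B| = 4.
Verify: 4 ≥ 4? Yes ✓.

CD lower bound = 4, actual |A + B| = 4.


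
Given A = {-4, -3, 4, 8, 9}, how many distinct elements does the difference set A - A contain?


A - A = {a - a' : a, a' ∈ A}; |A| = 5.
Bounds: 2|A|-1 ≤ |A - A| ≤ |A|² - |A| + 1, i.e. 9 ≤ |A - A| ≤ 21.
Note: 0 ∈ A - A always (from a - a). The set is symmetric: if d ∈ A - A then -d ∈ A - A.
Enumerate nonzero differences d = a - a' with a > a' (then include -d):
Positive differences: {1, 4, 5, 7, 8, 11, 12, 13}
Full difference set: {0} ∪ (positive diffs) ∪ (negative diffs).
|A - A| = 1 + 2·8 = 17 (matches direct enumeration: 17).

|A - A| = 17


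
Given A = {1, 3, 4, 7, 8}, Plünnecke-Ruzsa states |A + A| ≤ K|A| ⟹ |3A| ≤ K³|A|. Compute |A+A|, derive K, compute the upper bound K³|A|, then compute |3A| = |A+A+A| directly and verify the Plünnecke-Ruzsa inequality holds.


|A| = 5.
Step 1: Compute A + A by enumerating all 25 pairs.
A + A = {2, 4, 5, 6, 7, 8, 9, 10, 11, 12, 14, 15, 16}, so |A + A| = 13.
Step 2: Doubling constant K = |A + A|/|A| = 13/5 = 13/5 ≈ 2.6000.
Step 3: Plünnecke-Ruzsa gives |3A| ≤ K³·|A| = (2.6000)³ · 5 ≈ 87.8800.
Step 4: Compute 3A = A + A + A directly by enumerating all triples (a,b,c) ∈ A³; |3A| = 21.
Step 5: Check 21 ≤ 87.8800? Yes ✓.

K = 13/5, Plünnecke-Ruzsa bound K³|A| ≈ 87.8800, |3A| = 21, inequality holds.


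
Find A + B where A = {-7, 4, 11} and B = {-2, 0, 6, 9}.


A + B = {a + b : a ∈ A, b ∈ B}.
Enumerate all |A|·|B| = 3·4 = 12 pairs (a, b) and collect distinct sums.
a = -7: -7+-2=-9, -7+0=-7, -7+6=-1, -7+9=2
a = 4: 4+-2=2, 4+0=4, 4+6=10, 4+9=13
a = 11: 11+-2=9, 11+0=11, 11+6=17, 11+9=20
Collecting distinct sums: A + B = {-9, -7, -1, 2, 4, 9, 10, 11, 13, 17, 20}
|A + B| = 11

A + B = {-9, -7, -1, 2, 4, 9, 10, 11, 13, 17, 20}


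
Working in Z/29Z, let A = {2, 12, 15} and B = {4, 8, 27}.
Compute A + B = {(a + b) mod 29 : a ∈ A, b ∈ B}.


Work in Z/29Z: reduce every sum a + b modulo 29.
Enumerate all 9 pairs:
a = 2: 2+4=6, 2+8=10, 2+27=0
a = 12: 12+4=16, 12+8=20, 12+27=10
a = 15: 15+4=19, 15+8=23, 15+27=13
Distinct residues collected: {0, 6, 10, 13, 16, 19, 20, 23}
|A + B| = 8 (out of 29 total residues).

A + B = {0, 6, 10, 13, 16, 19, 20, 23}


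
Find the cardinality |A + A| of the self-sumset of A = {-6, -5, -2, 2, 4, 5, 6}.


A + A = {a + a' : a, a' ∈ A}; |A| = 7.
General bounds: 2|A| - 1 ≤ |A + A| ≤ |A|(|A|+1)/2, i.e. 13 ≤ |A + A| ≤ 28.
Lower bound 2|A|-1 is attained iff A is an arithmetic progression.
Enumerate sums a + a' for a ≤ a' (symmetric, so this suffices):
a = -6: -6+-6=-12, -6+-5=-11, -6+-2=-8, -6+2=-4, -6+4=-2, -6+5=-1, -6+6=0
a = -5: -5+-5=-10, -5+-2=-7, -5+2=-3, -5+4=-1, -5+5=0, -5+6=1
a = -2: -2+-2=-4, -2+2=0, -2+4=2, -2+5=3, -2+6=4
a = 2: 2+2=4, 2+4=6, 2+5=7, 2+6=8
a = 4: 4+4=8, 4+5=9, 4+6=10
a = 5: 5+5=10, 5+6=11
a = 6: 6+6=12
Distinct sums: {-12, -11, -10, -8, -7, -4, -3, -2, -1, 0, 1, 2, 3, 4, 6, 7, 8, 9, 10, 11, 12}
|A + A| = 21

|A + A| = 21


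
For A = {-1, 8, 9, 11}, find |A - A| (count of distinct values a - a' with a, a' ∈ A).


A - A = {a - a' : a, a' ∈ A}; |A| = 4.
Bounds: 2|A|-1 ≤ |A - A| ≤ |A|² - |A| + 1, i.e. 7 ≤ |A - A| ≤ 13.
Note: 0 ∈ A - A always (from a - a). The set is symmetric: if d ∈ A - A then -d ∈ A - A.
Enumerate nonzero differences d = a - a' with a > a' (then include -d):
Positive differences: {1, 2, 3, 9, 10, 12}
Full difference set: {0} ∪ (positive diffs) ∪ (negative diffs).
|A - A| = 1 + 2·6 = 13 (matches direct enumeration: 13).

|A - A| = 13


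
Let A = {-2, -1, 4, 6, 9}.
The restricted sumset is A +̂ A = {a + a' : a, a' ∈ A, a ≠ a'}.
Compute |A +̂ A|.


Restricted sumset: A +̂ A = {a + a' : a ∈ A, a' ∈ A, a ≠ a'}.
Equivalently, take A + A and drop any sum 2a that is achievable ONLY as a + a for a ∈ A (i.e. sums representable only with equal summands).
Enumerate pairs (a, a') with a < a' (symmetric, so each unordered pair gives one sum; this covers all a ≠ a'):
  -2 + -1 = -3
  -2 + 4 = 2
  -2 + 6 = 4
  -2 + 9 = 7
  -1 + 4 = 3
  -1 + 6 = 5
  -1 + 9 = 8
  4 + 6 = 10
  4 + 9 = 13
  6 + 9 = 15
Collected distinct sums: {-3, 2, 3, 4, 5, 7, 8, 10, 13, 15}
|A +̂ A| = 10
(Reference bound: |A +̂ A| ≥ 2|A| - 3 for |A| ≥ 2, with |A| = 5 giving ≥ 7.)

|A +̂ A| = 10


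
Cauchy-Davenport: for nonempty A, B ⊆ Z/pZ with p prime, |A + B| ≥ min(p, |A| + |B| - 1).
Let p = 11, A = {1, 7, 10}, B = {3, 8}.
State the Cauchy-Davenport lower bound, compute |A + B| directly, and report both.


Cauchy-Davenport: |A + B| ≥ min(p, |A| + |B| - 1) for A, B nonempty in Z/pZ.
|A| = 3, |B| = 2, p = 11.
CD lower bound = min(11, 3 + 2 - 1) = min(11, 4) = 4.
Compute A + B mod 11 directly:
a = 1: 1+3=4, 1+8=9
a = 7: 7+3=10, 7+8=4
a = 10: 10+3=2, 10+8=7
A + B = {2, 4, 7, 9, 10}, so |A + B| = 5.
Verify: 5 ≥ 4? Yes ✓.

CD lower bound = 4, actual |A + B| = 5.


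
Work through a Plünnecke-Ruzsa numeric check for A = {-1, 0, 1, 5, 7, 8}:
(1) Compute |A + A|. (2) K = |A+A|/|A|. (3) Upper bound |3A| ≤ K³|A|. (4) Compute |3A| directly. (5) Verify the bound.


|A| = 6.
Step 1: Compute A + A by enumerating all 36 pairs.
A + A = {-2, -1, 0, 1, 2, 4, 5, 6, 7, 8, 9, 10, 12, 13, 14, 15, 16}, so |A + A| = 17.
Step 2: Doubling constant K = |A + A|/|A| = 17/6 = 17/6 ≈ 2.8333.
Step 3: Plünnecke-Ruzsa gives |3A| ≤ K³·|A| = (2.8333)³ · 6 ≈ 136.4722.
Step 4: Compute 3A = A + A + A directly by enumerating all triples (a,b,c) ∈ A³; |3A| = 28.
Step 5: Check 28 ≤ 136.4722? Yes ✓.

K = 17/6, Plünnecke-Ruzsa bound K³|A| ≈ 136.4722, |3A| = 28, inequality holds.


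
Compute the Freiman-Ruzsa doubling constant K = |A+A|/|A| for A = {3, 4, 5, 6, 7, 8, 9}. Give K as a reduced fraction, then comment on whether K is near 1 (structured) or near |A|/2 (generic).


|A| = 7.
Compute A + A by enumerating all 49 pairs.
A + A = {6, 7, 8, 9, 10, 11, 12, 13, 14, 15, 16, 17, 18}, so |A + A| = 13.
K = |A + A| / |A| = 13/7 (already in lowest terms) ≈ 1.8571.
Reference: AP of size 7 gives K = 13/7 ≈ 1.8571; a fully generic set of size 7 gives K ≈ 4.0000.

|A| = 7, |A + A| = 13, K = 13/7.


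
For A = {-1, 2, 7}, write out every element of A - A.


A - A = {a - a' : a, a' ∈ A}.
Compute a - a' for each ordered pair (a, a'):
a = -1: -1--1=0, -1-2=-3, -1-7=-8
a = 2: 2--1=3, 2-2=0, 2-7=-5
a = 7: 7--1=8, 7-2=5, 7-7=0
Collecting distinct values (and noting 0 appears from a-a):
A - A = {-8, -5, -3, 0, 3, 5, 8}
|A - A| = 7

A - A = {-8, -5, -3, 0, 3, 5, 8}
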